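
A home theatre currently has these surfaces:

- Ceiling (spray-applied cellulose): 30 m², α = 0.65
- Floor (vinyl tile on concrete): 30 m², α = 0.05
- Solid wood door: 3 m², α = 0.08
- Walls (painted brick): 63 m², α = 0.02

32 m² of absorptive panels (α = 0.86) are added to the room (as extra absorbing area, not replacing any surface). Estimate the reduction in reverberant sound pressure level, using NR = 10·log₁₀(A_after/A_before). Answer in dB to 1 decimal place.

3.5 dB

Total absorption A_before = 30·0.65 + 30·0.05 + 3·0.08 + 63·0.02
  = 19.500 + 1.500 + 0.240 + 1.260 = 22.500 m² sabins.
Treatment contributes 32·0.86 = 27.520 sabins.
A_after = 22.500 + 27.520 = 50.020 sabins.
NR = 10·log₁₀(50.020/22.500) = 3.5 dB.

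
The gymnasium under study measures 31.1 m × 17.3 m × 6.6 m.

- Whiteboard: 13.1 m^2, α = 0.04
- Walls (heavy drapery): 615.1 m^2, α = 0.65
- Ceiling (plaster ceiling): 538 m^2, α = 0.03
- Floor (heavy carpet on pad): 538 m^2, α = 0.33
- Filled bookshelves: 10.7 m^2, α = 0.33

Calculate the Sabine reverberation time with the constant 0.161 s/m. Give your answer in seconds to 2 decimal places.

0.96 seconds

A = Σ Sᵢαᵢ = 13.1×0.04 + 615.1×0.65 + 538×0.03 + 538×0.33 + 10.7×0.33 = 597.550 sabins.
Volume V = 31.1 × 17.3 × 6.6 = 3550.998 m³.
RT60 = 0.161 · V / A = 0.161 × 3550.998 / 597.550 = 0.96 s.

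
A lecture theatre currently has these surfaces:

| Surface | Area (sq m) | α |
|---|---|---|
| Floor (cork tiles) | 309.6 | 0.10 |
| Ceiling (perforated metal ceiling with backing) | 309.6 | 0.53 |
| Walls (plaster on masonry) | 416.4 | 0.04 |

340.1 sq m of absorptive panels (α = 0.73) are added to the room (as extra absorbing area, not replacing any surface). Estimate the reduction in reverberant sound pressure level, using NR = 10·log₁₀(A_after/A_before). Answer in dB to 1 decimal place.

Total absorption A_before = 309.6×0.10 + 309.6×0.53 + 416.4×0.04
  = 30.960 + 164.088 + 16.656 = 211.704 sq m sabins.
Added absorption = 340.1 × 0.73 = 248.273 sabins.
New total A_after = 459.977 sabins.
Reduction = 10 log₁₀(A_after/A_before) = 10 log₁₀(2.1727) = 3.4 dB.

3.4 dB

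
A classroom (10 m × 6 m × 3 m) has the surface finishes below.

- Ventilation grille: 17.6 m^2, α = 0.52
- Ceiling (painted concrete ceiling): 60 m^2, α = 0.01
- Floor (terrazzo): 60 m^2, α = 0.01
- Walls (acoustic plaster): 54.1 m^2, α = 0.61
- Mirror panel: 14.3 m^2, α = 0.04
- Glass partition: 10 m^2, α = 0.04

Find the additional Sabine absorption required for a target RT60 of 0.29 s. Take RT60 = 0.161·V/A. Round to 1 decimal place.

55.6 sabins

A₁ = Σ Sᵢαᵢ = 17.6·0.52 + 60·0.01 + 60·0.01 + 54.1·0.61 + 14.3·0.04 + 10·0.04 = 44.325 sabins.
For T = 0.29 s, need A₂ = 0.161·V/T = 0.161·180/0.29 = 99.931 sabins.
Additional absorption ΔA = 99.931 − 44.325 = 55.6 sabins.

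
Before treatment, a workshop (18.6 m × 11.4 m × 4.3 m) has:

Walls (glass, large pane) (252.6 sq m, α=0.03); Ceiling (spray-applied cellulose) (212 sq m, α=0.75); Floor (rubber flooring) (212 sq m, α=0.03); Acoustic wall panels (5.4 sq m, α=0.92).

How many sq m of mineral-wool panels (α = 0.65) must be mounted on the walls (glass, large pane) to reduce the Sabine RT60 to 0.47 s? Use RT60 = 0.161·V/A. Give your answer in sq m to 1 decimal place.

A₁ = Σ Sᵢαᵢ = 252.6*0.03 + 212*0.75 + 212*0.03 + 5.4*0.92 = 177.906 sabins.
Required A₂ = 0.161·911.772/0.47 = 312.330 sabins.
ΔA needed = 312.330 − 177.906 = 134.424 sabins.
Net gain per sq m: Δα = 0.65 − 0.03 = 0.62.
Panel area = 134.424 / 0.62 = 216.8 sq m.

216.8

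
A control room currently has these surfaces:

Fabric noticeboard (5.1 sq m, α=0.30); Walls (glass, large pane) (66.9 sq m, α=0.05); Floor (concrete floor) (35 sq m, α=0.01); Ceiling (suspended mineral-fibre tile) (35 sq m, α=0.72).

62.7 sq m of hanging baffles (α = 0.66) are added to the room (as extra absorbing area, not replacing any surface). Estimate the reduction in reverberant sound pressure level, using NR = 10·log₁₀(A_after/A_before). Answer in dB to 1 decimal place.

Summing Sᵢαᵢ: 1.530 + 3.345 + 0.350 + 25.200 → A_before = 30.425 sabins.
Treatment contributes 62.7·0.66 = 41.382 sabins.
A_after = 30.425 + 41.382 = 71.807 sabins.
NR = 10·log₁₀(71.807/30.425) = 3.7 dB.

3.7 dB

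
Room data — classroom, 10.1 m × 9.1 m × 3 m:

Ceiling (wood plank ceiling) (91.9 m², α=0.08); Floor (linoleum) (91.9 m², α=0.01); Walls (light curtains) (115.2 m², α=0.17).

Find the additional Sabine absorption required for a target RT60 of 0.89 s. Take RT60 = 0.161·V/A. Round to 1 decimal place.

22.0 sabins

A₁ = Σ Sᵢαᵢ = 91.9*0.08 + 91.9*0.01 + 115.2*0.17 = 27.855 sabins.
For T = 0.89 s, need A₂ = 0.161·V/T = 0.161·275.73/0.89 = 49.879 sabins.
Additional absorption ΔA = 49.879 − 27.855 = 22.0 sabins.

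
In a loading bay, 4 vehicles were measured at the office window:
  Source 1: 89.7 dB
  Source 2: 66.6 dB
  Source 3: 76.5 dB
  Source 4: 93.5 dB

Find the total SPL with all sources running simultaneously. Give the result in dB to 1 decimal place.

Sum in the linear (power) domain: Σ 10^(Lᵢ/10) = 10^(89.7/10) + 10^(66.6/10) + 10^(76.5/10) + 10^(93.5/10) = 3.221e+09.
Back to dB: 10·log₁₀ Σ = 95.1 dB.

95.1 dB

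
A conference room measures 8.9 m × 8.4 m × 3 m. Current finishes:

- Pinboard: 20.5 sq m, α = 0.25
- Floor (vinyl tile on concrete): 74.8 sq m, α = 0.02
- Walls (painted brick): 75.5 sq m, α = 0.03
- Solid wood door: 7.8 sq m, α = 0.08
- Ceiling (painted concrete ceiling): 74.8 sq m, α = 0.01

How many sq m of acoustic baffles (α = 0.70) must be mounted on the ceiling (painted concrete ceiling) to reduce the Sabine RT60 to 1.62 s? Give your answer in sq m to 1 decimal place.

Total absorption A₁ = 20.5*0.25 + 74.8*0.02 + 75.5*0.03 + 7.8*0.08 + 74.8*0.01
  = 5.125 + 1.496 + 2.265 + 0.624 + 0.748 = 10.258 sq m sabins.
Required A₂ = 0.161·224.28/1.62 = 22.290 sabins.
ΔA needed = 22.290 − 10.258 = 12.032 sabins.
Each sq m of panel replacing the ceiling (painted concrete ceiling) adds (0.70 − 0.01) = 0.69 sabins.
Panel area = 12.032 / 0.69 = 17.4 sq m.

17.4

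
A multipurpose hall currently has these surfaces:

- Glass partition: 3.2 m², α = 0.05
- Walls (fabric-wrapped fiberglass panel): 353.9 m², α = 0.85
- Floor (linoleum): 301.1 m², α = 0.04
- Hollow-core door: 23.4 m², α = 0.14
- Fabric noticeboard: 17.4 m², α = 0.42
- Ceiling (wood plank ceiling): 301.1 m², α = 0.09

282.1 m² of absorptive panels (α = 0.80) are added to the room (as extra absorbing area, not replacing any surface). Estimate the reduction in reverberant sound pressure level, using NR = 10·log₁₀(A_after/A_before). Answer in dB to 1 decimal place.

2.2 dB

Total absorption A_before = 3.2*0.05 + 353.9*0.85 + 301.1*0.04 + 23.4*0.14 + 17.4*0.42 + 301.1*0.09
  = 0.160 + 300.815 + 12.044 + 3.276 + 7.308 + 27.099 = 350.702 m² sabins.
Treatment contributes 282.1·0.80 = 225.680 sabins.
New total A_after = 576.382 sabins.
Reduction = 10 log₁₀(A_after/A_before) = 10 log₁₀(1.6435) = 2.2 dB.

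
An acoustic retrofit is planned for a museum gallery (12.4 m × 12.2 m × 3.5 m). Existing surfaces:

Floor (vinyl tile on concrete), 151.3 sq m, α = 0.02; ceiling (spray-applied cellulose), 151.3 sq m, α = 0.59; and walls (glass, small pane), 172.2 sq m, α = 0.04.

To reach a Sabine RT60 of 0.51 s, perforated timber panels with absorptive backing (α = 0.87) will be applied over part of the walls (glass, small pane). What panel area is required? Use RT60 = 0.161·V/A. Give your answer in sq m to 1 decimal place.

81.9

Total absorption A₁ = 151.3*0.02 + 151.3*0.59 + 172.2*0.04
  = 3.026 + 89.267 + 6.888 = 99.181 sq m sabins.
Required A₂ = 0.161·529.48/0.51 = 167.150 sabins.
ΔA needed = 167.150 − 99.181 = 67.969 sabins.
Net gain per sq m: Δα = 0.87 − 0.04 = 0.83.
Area = ΔA/Δα = 67.969/0.83 = 81.9 sq m.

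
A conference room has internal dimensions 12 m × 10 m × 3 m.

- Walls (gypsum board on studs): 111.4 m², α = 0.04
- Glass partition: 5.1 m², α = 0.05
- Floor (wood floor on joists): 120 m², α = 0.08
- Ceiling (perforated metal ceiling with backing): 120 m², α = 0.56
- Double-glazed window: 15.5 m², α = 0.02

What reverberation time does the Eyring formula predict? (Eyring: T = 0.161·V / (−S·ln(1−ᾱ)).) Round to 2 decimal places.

0.63 sec

Total surface area S = 111.4 + 5.1 + 120 + 120 + 15.5 = 372.0 m².
Absorption A = 111.4·0.04 + 5.1·0.05 + 120·0.08 + 120·0.56 + 15.5·0.02 = 81.821 sabins.
Mean coefficient ᾱ = A/S = 0.2199.
−S·ln(1−ᾱ) = −372.0 × ln(1 − 0.2199) = 92.380.
V = 12 × 10 × 3 = 360 m³.
T = 0.161·V/[−S·ln(1−ᾱ)] = 0.161·360/92.380 = 0.63 s.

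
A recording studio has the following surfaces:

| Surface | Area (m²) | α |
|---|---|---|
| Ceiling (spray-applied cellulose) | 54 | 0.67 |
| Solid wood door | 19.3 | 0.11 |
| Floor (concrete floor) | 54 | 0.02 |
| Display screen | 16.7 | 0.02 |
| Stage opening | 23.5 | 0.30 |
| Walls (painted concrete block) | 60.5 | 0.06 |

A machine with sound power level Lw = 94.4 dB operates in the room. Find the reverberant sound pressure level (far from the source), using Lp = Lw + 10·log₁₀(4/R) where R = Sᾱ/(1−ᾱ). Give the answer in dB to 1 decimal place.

82.3 dB

Σ(Sᵢαᵢ) = 54×0.67 + 19.3×0.11 + 54×0.02 + 16.7×0.02 + 23.5×0.30 + 60.5×0.06 = 50.397; total area S = 228.0 m².
ᾱ = 0.2210, so room constant R = A/(1−ᾱ) = 64.694 m².
Lp = 94.4 + 10·log₁₀(4/64.694) = 94.4 + (-12.09) = 82.3 dB.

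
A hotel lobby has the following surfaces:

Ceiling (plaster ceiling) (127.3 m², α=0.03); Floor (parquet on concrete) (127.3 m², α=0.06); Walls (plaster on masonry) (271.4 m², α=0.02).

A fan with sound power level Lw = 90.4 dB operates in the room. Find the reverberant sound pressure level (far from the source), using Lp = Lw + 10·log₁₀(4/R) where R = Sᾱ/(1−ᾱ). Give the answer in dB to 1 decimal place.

A = 16.885 sabins; S = 526.0 m².
ᾱ = 16.885/526.0 = 0.0321; R = Sᾱ/(1−ᾱ) = 16.885/(1−0.0321) = 17.445 m².
Lp = 90.4 + 10·log₁₀(4/17.445) = 90.4 + (-6.40) = 84.0 dB.

84.0 dB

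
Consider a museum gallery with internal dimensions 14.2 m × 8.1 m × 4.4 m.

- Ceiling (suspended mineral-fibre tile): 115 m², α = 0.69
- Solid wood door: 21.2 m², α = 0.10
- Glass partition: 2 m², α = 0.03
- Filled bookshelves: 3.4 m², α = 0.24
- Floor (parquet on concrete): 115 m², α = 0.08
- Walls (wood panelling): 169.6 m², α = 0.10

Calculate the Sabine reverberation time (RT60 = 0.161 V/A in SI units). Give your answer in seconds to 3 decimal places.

Summing Sᵢαᵢ: 79.350 + 2.120 + 0.060 + 0.816 + 9.200 + 16.960 → A = 108.506 sabins.
V = 14.2·8.1·4.4 = 506.088 m³.
Sabine: RT60 = 0.161 × 506.088 / 108.506 = 0.751 s.

0.751 s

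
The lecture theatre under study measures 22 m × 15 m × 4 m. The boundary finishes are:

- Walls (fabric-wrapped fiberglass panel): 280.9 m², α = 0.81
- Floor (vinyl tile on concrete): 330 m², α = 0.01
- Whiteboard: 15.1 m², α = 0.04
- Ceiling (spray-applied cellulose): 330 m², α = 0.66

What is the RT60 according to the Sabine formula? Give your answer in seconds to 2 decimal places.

A = Σ Sᵢαᵢ = 280.9*0.81 + 330*0.01 + 15.1*0.04 + 330*0.66 = 449.233 sabins.
Room volume: 1320 m³.
Sabine: RT60 = 0.161 × 1320 / 449.233 = 0.47 s.

0.47 s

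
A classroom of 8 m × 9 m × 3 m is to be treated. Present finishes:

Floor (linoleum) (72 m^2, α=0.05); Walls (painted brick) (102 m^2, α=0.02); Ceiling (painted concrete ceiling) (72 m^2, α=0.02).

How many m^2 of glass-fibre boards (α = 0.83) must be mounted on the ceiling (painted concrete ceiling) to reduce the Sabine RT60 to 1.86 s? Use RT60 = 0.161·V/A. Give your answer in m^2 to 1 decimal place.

Equivalent absorption area: A₁ = 72*0.05 + 102*0.02 + 72*0.02 = 7.080 m^2.
Required A₂ = 0.161·216/1.86 = 18.697 sabins.
ΔA needed = 18.697 − 7.080 = 11.617 sabins.
Net gain per m^2: Δα = 0.83 − 0.02 = 0.81.
Area = ΔA/Δα = 11.617/0.81 = 14.3 m^2.

14.3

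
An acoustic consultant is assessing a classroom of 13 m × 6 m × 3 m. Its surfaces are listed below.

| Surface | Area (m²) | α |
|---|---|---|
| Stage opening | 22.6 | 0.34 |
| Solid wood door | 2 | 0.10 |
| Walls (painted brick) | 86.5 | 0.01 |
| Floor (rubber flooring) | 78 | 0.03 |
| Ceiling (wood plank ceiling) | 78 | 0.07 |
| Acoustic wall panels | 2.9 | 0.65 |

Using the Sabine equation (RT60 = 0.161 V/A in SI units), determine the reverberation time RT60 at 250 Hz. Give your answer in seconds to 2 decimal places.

2.04 s

Equivalent absorption area: A = 22.6·0.34 + 2·0.10 + 86.5·0.01 + 78·0.03 + 78·0.07 + 2.9·0.65 = 18.434 m².
V = 13·6·3 = 234 m³.
T = 0.161 V/A = 0.161·234/18.434 = 2.04 s.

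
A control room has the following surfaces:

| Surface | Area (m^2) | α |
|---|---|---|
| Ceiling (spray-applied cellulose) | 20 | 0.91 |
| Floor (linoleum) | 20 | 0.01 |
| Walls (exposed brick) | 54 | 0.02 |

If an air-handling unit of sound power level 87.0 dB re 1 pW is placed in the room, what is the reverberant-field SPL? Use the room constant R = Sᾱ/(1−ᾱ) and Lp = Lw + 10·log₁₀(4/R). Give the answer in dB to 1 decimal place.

A = 19.480 sabins; S = 94.0 m^2.
ᾱ = 0.2072, so room constant R = A/(1−ᾱ) = 24.571 m^2.
Lp = 87.0 + 10·log₁₀(4/24.571) = 87.0 + (-7.88) = 79.1 dB.

79.1 dB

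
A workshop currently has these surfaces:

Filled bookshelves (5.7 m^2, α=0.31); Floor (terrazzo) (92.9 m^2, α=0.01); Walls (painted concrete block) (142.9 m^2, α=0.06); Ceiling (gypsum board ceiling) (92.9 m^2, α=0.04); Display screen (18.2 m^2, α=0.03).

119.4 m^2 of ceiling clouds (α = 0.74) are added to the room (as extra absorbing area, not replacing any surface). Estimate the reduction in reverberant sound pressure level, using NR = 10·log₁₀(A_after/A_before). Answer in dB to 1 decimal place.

Summing Sᵢαᵢ: 1.767 + 0.929 + 8.574 + 3.716 + 0.546 → A_before = 15.532 sabins.
Added absorption = 119.4 × 0.74 = 88.356 sabins.
New total A_after = 103.888 sabins.
NR = 10·log₁₀(103.888/15.532) = 8.3 dB.

8.3 dB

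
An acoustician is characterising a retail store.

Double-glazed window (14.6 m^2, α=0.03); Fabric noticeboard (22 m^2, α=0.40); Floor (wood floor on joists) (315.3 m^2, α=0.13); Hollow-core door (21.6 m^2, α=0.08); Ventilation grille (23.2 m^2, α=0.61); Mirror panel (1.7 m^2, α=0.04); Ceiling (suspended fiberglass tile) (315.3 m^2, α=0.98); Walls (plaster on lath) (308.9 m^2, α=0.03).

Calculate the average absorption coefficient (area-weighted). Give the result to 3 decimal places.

Total surface area S = 1022.6 m^2.
A = 14.6*0.03 + 22*0.40 + 315.3*0.13 + 21.6*0.08 + 23.2*0.61 + 1.7*0.04 + 315.3*0.98 + 308.9*0.03 = 384.436 sabins.
ᾱ = 384.436 / 1022.6 = 0.376.

0.376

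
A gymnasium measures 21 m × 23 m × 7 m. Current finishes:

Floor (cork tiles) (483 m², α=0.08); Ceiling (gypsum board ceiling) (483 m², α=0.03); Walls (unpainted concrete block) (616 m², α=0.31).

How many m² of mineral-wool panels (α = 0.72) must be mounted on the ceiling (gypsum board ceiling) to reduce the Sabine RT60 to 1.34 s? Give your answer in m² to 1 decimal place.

235.0

A₁ = Σ Sᵢαᵢ = 483·0.08 + 483·0.03 + 616·0.31 = 244.090 sabins.
Required A₂ = 0.161·3381/1.34 = 406.225 sabins.
Absorption to add: 406.225 − 244.090 = 162.135 sabins.
Net gain per m²: Δα = 0.72 − 0.03 = 0.69.
Panel area = 162.135 / 0.69 = 235.0 m².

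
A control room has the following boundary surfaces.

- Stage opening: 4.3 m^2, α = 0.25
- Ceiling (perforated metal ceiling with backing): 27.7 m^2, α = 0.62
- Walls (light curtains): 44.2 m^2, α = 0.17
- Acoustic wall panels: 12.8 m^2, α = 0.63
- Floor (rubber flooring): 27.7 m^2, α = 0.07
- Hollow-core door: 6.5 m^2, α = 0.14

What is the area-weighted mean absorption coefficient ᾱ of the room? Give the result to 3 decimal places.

Total surface area S = 123.2 m^2.
Σ(Sᵢαᵢ) = 4.3·0.25 + 27.7·0.62 + 44.2·0.17 + 12.8·0.63 + 27.7·0.07 + 6.5·0.14 = 36.676.
ᾱ = A/S = 0.298.

0.298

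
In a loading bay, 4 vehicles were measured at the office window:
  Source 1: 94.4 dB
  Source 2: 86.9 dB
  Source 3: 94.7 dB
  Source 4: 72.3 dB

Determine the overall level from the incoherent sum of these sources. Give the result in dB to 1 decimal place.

97.9 dB

Converting to relative power and adding: 10^(94.4/10) + 10^(86.9/10) + 10^(94.7/10) + 10^(72.3/10) = 6.212e+09.
L_total = 10·log₁₀(6.212e+09) = 97.9 dB.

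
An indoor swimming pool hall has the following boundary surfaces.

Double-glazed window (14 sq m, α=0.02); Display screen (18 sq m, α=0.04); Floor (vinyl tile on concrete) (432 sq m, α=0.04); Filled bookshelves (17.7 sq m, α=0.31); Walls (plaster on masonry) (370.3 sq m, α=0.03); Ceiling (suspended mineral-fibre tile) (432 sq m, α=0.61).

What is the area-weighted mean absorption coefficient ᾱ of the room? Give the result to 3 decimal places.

0.232

S = Σ Sᵢ = 14 + 18 + 432 + 17.7 + 370.3 + 432 = 1284.0 sq m.
Σ(Sᵢαᵢ) = 14·0.02 + 18·0.04 + 432·0.04 + 17.7·0.31 + 370.3·0.03 + 432·0.61 = 298.396.
ᾱ = 298.396 / 1284.0 = 0.232.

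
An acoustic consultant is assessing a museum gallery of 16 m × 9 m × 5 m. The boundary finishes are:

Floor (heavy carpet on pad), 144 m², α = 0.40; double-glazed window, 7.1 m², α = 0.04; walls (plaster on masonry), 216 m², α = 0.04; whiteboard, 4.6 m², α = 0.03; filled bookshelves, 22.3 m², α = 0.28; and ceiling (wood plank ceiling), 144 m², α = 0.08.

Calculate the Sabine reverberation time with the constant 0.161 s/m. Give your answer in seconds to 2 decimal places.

Equivalent absorption area: A = 144*0.40 + 7.1*0.04 + 216*0.04 + 4.6*0.03 + 22.3*0.28 + 144*0.08 = 84.426 m².
V = 16·9·5 = 720 m³.
RT60 = 0.161 · V / A = 0.161 × 720 / 84.426 = 1.37 s.

1.37 seconds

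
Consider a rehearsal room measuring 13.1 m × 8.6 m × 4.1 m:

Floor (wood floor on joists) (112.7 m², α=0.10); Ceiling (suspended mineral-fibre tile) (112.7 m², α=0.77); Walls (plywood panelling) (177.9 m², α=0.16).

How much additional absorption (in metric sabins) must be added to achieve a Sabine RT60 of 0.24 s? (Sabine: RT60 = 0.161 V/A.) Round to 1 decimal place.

Total absorption A₁ = 112.7*0.10 + 112.7*0.77 + 177.9*0.16
  = 11.270 + 86.779 + 28.464 = 126.513 m² sabins.
For T = 0.24 s, need A₂ = 0.161·V/T = 0.161·461.906/0.24 = 309.862 sabins.
ΔA = A₂ − A₁ = 309.862 − 126.513 = 183.3 sabins.

183.3 sabins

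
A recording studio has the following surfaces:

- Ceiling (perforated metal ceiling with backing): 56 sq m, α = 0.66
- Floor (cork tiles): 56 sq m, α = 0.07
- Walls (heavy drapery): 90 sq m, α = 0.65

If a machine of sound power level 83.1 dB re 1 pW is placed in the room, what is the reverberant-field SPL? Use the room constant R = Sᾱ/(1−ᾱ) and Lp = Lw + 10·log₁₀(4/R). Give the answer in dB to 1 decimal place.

Σ(Sᵢαᵢ) = 56·0.66 + 56·0.07 + 90·0.65 = 99.380; total area S = 202.0 sq m.
ᾱ = 0.4920, so room constant R = A/(1−ᾱ) = 195.630 sq m.
Lp = Lw + 10 log₁₀(4/R) = 83.1 -16.89 = 66.2 dB.

66.2 dB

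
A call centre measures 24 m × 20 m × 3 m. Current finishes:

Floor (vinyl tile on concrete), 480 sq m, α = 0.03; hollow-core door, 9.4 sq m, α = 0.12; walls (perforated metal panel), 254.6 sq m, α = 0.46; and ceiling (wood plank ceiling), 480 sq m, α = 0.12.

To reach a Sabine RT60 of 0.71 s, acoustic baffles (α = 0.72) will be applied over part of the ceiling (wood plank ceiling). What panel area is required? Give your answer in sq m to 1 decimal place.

227.2

Equivalent absorption area: A₁ = 480*0.03 + 9.4*0.12 + 254.6*0.46 + 480*0.12 = 190.244 sq m.
V = 1440 m³. Target absorption A₂ = 0.161 × 1440 / 0.71 = 326.535 sabins.
Absorption to add: 326.535 − 190.244 = 136.291 sabins.
Each sq m of panel replacing the ceiling (wood plank ceiling) adds (0.72 − 0.12) = 0.60 sabins.
Area = ΔA/Δα = 136.291/0.60 = 227.2 sq m.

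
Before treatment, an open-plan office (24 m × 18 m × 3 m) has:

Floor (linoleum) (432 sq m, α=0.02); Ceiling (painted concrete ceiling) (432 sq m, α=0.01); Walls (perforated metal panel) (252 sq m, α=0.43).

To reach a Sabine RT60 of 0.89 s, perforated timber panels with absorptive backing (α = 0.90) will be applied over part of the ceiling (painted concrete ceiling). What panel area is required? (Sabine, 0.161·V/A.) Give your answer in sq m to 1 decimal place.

Summing Sᵢαᵢ: 8.640 + 4.320 + 108.360 → A₁ = 121.320 sabins.
V = 1296 m³. Target absorption A₂ = 0.161 × 1296 / 0.89 = 234.445 sabins.
Absorption to add: 234.445 − 121.320 = 113.125 sabins.
Each sq m of panel replacing the ceiling (painted concrete ceiling) adds (0.90 − 0.01) = 0.89 sabins.
Area = ΔA/Δα = 113.125/0.89 = 127.1 sq m.

127.1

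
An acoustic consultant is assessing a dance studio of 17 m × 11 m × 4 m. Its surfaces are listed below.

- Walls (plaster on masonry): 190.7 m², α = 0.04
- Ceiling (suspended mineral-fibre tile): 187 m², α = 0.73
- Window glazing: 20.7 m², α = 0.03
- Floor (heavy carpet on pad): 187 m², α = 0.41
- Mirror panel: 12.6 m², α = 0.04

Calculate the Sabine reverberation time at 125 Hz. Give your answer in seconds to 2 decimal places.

Equivalent absorption area: A = 190.7*0.04 + 187*0.73 + 20.7*0.03 + 187*0.41 + 12.6*0.04 = 221.933 m².
V = 17·11·4 = 748 m³.
RT60 = 0.161 · V / A = 0.161 × 748 / 221.933 = 0.54 s.

0.54 s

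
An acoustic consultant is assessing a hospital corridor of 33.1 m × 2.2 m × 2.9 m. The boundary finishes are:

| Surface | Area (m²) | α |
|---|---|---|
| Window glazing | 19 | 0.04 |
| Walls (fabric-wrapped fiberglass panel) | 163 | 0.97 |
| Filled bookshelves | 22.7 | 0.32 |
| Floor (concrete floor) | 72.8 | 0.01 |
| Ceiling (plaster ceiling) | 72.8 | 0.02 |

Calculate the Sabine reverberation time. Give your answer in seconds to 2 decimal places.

A = Σ Sᵢαᵢ = 19·0.04 + 163·0.97 + 22.7·0.32 + 72.8·0.01 + 72.8·0.02 = 168.318 sabins.
V = 33.1·2.2·2.9 = 211.178 m³.
RT60 = 0.161 · V / A = 0.161 × 211.178 / 168.318 = 0.20 s.

0.20 s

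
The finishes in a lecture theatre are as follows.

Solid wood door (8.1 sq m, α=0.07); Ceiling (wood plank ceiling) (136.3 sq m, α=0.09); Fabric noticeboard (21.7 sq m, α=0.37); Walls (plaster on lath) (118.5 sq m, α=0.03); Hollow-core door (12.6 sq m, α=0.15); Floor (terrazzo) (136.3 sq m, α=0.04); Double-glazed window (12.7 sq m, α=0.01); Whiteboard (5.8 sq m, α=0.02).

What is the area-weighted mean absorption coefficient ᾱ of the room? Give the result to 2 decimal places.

Total surface area S = 452.0 sq m.
Weighted sum Σ Sα = 32.003.
ᾱ = 32.003 / 452.0 = 0.07.

0.07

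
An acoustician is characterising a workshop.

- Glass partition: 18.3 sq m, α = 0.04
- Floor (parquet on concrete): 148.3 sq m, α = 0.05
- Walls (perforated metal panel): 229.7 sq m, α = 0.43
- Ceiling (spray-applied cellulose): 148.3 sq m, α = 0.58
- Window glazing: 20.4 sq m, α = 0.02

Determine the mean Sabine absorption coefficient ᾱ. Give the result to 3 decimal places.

S = Σ Sᵢ = 18.3 + 148.3 + 229.7 + 148.3 + 20.4 = 565.0 sq m.
Σ(Sᵢαᵢ) = 18.3·0.04 + 148.3·0.05 + 229.7·0.43 + 148.3·0.58 + 20.4·0.02 = 193.340.
ᾱ = A/S = 0.342.

0.342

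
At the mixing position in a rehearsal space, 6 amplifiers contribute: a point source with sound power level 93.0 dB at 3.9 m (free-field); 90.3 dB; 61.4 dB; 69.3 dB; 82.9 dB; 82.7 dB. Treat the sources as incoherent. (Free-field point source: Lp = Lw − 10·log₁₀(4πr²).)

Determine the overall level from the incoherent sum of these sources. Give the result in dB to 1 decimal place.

Source at 3.9 m: Lp = 93.0 − 10·log₁₀(4π·3.9²) = 93.0 − 10·log₁₀(191.134) = 70.2 dB.
Σ 10^(Lᵢ/10) = 1.473e+09.
L_total = 10·log₁₀(1.473e+09) = 91.7 dB.

91.7 dB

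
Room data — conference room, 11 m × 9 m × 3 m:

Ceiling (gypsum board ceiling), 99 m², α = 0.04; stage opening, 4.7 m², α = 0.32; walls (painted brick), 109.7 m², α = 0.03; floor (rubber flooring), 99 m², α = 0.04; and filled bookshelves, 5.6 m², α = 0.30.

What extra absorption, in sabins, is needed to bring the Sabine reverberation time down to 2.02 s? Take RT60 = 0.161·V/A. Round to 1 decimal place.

9.3 sabins

Equivalent absorption area: A₁ = 99·0.04 + 4.7·0.32 + 109.7·0.03 + 99·0.04 + 5.6·0.30 = 14.395 m².
Target A₂ = 0.161·297/2.02 = 23.672 sabins (V = 297 m³).
Shortfall: 23.672 − 14.395 = 9.3 sabins.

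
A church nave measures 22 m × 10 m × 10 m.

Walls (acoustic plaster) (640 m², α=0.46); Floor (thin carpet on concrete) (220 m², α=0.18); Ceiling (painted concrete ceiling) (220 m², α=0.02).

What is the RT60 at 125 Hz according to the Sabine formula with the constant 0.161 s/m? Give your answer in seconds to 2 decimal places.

Total absorption A = 640·0.46 + 220·0.18 + 220·0.02
  = 294.400 + 39.600 + 4.400 = 338.400 m² sabins.
V = 22·10·10 = 2200 m³.
RT60 = 0.161 · V / A = 0.161 × 2200 / 338.400 = 1.05 s.

1.05 sec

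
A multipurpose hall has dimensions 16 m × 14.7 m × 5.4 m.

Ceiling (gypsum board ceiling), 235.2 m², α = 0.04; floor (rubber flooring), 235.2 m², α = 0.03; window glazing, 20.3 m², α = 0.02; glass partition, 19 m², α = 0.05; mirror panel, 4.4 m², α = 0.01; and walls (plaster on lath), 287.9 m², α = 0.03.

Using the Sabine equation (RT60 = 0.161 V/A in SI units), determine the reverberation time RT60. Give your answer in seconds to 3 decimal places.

7.716 seconds

Summing Sᵢαᵢ: 9.408 + 7.056 + 0.406 + 0.950 + 0.044 + 8.637 → A = 26.501 sabins.
Volume V = 16 × 14.7 × 5.4 = 1270.08 m³.
Sabine: RT60 = 0.161 × 1270.08 / 26.501 = 7.716 s.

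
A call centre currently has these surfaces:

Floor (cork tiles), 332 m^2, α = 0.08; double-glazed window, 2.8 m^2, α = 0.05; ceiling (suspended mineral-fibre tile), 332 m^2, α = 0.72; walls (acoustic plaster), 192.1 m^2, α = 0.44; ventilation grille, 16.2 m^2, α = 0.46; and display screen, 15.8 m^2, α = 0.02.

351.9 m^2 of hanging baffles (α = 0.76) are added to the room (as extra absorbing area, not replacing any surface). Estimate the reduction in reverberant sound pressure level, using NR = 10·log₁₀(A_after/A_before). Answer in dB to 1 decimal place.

A_before = Σ Sᵢαᵢ = 332*0.08 + 2.8*0.05 + 332*0.72 + 192.1*0.44 + 16.2*0.46 + 15.8*0.02 = 358.032 sabins.
Treatment contributes 351.9·0.76 = 267.444 sabins.
A_after = 358.032 + 267.444 = 625.476 sabins.
Reduction = 10 log₁₀(A_after/A_before) = 10 log₁₀(1.7470) = 2.4 dB.

2.4 dB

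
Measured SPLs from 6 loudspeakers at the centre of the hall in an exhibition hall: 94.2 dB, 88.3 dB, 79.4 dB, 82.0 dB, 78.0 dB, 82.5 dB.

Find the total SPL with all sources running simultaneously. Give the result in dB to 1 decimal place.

Converting to relative power and adding: 10^(94.2/10) + 10^(88.3/10) + 10^(79.4/10) + 10^(82.0/10) + 10^(78.0/10) + 10^(82.5/10) = 3.793e+09.
Back to dB: 10·log₁₀ Σ = 95.8 dB.

95.8 dB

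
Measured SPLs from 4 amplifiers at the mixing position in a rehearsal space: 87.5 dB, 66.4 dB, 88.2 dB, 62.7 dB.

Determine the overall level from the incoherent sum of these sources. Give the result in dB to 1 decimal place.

Σ 10^(Lᵢ/10) = 1.229e+09.
Back to dB: 10·log₁₀ Σ = 90.9 dB.

90.9 dB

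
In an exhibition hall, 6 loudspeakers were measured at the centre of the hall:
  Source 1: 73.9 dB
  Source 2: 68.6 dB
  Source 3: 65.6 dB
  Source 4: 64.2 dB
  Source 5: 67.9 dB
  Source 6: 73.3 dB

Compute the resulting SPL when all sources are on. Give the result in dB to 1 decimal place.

Converting to relative power and adding: 10^(73.9/10) + 10^(68.6/10) + 10^(65.6/10) + 10^(64.2/10) + 10^(67.9/10) + 10^(73.3/10) = 6.56e+07.
Combined level = 10 log₁₀(6.56e+07) = 78.2 dB.

78.2 dB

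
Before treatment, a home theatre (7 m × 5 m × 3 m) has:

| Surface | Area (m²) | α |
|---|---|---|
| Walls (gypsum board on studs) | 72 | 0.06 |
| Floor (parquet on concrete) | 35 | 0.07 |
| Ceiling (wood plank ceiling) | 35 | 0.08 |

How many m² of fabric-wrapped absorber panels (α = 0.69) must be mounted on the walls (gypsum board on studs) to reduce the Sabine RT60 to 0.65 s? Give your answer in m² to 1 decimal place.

Summing Sᵢαᵢ: 4.320 + 2.450 + 2.800 → A₁ = 9.570 sabins.
V = 105 m³. Target absorption A₂ = 0.161 × 105 / 0.65 = 26.008 sabins.
ΔA needed = 26.008 − 9.570 = 16.438 sabins.
Net gain per m²: Δα = 0.69 − 0.06 = 0.63.
Panel area = 16.438 / 0.63 = 26.1 m².

26.1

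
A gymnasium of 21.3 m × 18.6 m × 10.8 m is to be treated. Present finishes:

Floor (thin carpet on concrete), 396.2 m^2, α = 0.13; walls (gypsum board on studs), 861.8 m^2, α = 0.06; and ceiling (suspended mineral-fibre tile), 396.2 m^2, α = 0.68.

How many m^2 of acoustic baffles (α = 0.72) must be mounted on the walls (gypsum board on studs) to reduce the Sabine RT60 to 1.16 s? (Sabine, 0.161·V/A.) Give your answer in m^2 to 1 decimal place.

335.2

Total absorption A₁ = 396.2×0.13 + 861.8×0.06 + 396.2×0.68
  = 51.506 + 51.708 + 269.416 = 372.630 m^2 sabins.
V = 4278.744 m³. Target absorption A₂ = 0.161 × 4278.744 / 1.16 = 593.860 sabins.
ΔA needed = 593.860 − 372.630 = 221.230 sabins.
Net gain per m^2: Δα = 0.72 − 0.06 = 0.66.
Panel area = 221.230 / 0.66 = 335.2 m^2.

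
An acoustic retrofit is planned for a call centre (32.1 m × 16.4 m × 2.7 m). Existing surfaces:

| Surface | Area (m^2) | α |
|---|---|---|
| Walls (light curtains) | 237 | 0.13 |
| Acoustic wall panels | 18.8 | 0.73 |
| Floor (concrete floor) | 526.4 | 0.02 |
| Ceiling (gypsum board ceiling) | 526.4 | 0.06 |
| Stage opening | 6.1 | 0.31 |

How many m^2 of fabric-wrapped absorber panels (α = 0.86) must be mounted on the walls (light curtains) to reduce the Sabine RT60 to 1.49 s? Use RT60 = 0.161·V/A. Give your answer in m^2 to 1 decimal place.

Equivalent absorption area: A₁ = 237*0.13 + 18.8*0.73 + 526.4*0.02 + 526.4*0.06 + 6.1*0.31 = 88.537 m^2.
V = 1421.388 m³. Target absorption A₂ = 0.161 × 1421.388 / 1.49 = 153.586 sabins.
Absorption to add: 153.586 − 88.537 = 65.049 sabins.
Net gain per m^2: Δα = 0.86 − 0.13 = 0.73.
Panel area = 65.049 / 0.73 = 89.1 m^2.

89.1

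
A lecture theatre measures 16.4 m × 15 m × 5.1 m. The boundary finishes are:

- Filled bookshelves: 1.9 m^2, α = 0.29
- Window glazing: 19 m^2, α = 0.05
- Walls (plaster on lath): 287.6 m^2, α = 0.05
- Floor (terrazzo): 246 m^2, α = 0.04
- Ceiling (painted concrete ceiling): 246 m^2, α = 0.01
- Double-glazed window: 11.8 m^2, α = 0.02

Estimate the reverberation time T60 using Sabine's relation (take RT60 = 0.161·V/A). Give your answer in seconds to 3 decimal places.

Total absorption A = 1.9*0.29 + 19*0.05 + 287.6*0.05 + 246*0.04 + 246*0.01 + 11.8*0.02
  = 0.551 + 0.950 + 14.380 + 9.840 + 2.460 + 0.236 = 28.417 m^2 sabins.
V = 16.4·15·5.1 = 1254.6 m³.
Sabine: RT60 = 0.161 × 1254.6 / 28.417 = 7.108 s.

7.108 s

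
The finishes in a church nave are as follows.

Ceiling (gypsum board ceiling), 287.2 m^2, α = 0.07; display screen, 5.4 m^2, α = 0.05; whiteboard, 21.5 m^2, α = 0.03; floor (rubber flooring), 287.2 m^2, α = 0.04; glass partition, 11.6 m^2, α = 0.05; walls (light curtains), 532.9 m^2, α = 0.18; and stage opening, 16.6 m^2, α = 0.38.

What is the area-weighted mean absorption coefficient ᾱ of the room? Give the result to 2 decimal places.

0.12

S = Σ Sᵢ = 287.2 + 5.4 + 21.5 + 287.2 + 11.6 + 532.9 + 16.6 = 1162.4 m^2.
Weighted sum Σ Sα = 135.317.
ᾱ = 135.317 / 1162.4 = 0.12.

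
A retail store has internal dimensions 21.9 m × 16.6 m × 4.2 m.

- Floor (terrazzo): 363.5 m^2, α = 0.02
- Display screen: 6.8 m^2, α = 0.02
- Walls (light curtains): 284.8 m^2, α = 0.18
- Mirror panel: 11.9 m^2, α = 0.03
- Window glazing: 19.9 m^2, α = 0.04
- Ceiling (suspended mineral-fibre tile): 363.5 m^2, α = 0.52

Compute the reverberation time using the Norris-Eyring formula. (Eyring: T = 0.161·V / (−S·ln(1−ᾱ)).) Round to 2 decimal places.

0.87 s

S = Σ Sᵢ = 1050.4 m^2.
Absorption A = 363.5·0.02 + 6.8·0.02 + 284.8·0.18 + 11.9·0.03 + 19.9·0.04 + 363.5·0.52 = 248.843 sabins.
Mean coefficient ᾱ = A/S = 0.2369.
−S·ln(1−ᾱ) = −1050.4 × ln(1 − 0.2369) = 283.993.
V = 21.9 × 16.6 × 4.2 = 1526.868 m³.
RT60 = 0.161 × 1526.868 / 283.993 = 0.87 s.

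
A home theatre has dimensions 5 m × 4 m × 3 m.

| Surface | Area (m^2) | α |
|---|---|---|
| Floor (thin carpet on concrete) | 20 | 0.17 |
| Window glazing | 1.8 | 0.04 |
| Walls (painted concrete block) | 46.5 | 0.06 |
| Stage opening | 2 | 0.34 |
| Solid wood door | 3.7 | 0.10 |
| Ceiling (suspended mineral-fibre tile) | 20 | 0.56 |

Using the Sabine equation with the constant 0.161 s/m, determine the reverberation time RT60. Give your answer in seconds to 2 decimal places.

0.52 seconds

A = Σ Sᵢαᵢ = 20·0.17 + 1.8·0.04 + 46.5·0.06 + 2·0.34 + 3.7·0.10 + 20·0.56 = 18.512 sabins.
V = 5·4·3 = 60 m³.
T = 0.161 V/A = 0.161·60/18.512 = 0.52 s.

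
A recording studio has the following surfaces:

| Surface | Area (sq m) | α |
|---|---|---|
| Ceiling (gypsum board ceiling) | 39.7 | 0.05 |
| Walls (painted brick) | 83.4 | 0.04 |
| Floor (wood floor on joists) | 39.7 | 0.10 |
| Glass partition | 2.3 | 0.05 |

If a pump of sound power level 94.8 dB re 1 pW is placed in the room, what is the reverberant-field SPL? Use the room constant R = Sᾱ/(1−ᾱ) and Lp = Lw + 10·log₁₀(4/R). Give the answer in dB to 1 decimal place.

90.8 dB

A = 9.406 sabins; S = 165.1 sq m.
ᾱ = 0.0570, so room constant R = A/(1−ᾱ) = 9.975 sq m.
Lp = Lw + 10 log₁₀(4/R) = 94.8 -3.97 = 90.8 dB.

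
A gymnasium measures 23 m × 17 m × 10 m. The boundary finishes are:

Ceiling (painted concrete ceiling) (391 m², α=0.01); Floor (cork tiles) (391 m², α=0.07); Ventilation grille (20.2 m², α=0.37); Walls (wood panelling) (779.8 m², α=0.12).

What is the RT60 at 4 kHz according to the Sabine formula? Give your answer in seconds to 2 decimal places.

Total absorption A = 391·0.01 + 391·0.07 + 20.2·0.37 + 779.8·0.12
  = 3.910 + 27.370 + 7.474 + 93.576 = 132.330 m² sabins.
V = 23·17·10 = 3910 m³.
Sabine: RT60 = 0.161 × 3910 / 132.330 = 4.76 s.

4.76 s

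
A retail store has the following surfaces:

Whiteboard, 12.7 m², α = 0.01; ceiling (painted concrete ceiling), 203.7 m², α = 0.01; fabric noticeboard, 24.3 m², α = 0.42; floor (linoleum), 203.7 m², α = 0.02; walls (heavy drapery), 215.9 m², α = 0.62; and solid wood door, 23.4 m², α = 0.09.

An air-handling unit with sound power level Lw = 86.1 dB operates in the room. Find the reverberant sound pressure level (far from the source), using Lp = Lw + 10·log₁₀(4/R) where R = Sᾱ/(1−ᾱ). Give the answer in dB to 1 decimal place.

A = 152.408 sabins; S = 683.7 m².
ᾱ = 0.2229, so room constant R = A/(1−ᾱ) = 196.124 m².
Lp = Lw + 10 log₁₀(4/R) = 86.1 -16.90 = 69.2 dB.

69.2 dB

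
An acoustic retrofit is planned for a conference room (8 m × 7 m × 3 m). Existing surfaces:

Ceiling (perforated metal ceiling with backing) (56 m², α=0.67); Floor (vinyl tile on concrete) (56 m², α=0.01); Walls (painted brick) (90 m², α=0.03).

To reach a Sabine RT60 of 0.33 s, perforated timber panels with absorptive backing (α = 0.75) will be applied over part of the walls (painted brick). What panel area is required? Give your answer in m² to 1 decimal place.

Equivalent absorption area: A₁ = 56·0.67 + 56·0.01 + 90·0.03 = 40.780 m².
V = 168 m³. Target absorption A₂ = 0.161 × 168 / 0.33 = 81.964 sabins.
ΔA needed = 81.964 − 40.780 = 41.184 sabins.
Each m² of panel replacing the walls (painted brick) adds (0.75 − 0.03) = 0.72 sabins.
Area = ΔA/Δα = 41.184/0.72 = 57.2 m².

57.2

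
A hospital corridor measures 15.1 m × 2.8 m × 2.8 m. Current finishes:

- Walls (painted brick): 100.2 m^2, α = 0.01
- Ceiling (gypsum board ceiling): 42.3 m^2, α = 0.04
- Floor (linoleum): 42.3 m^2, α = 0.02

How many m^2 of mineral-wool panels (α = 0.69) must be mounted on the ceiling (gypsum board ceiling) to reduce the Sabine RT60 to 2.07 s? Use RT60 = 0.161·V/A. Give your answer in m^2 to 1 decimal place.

A₁ = Σ Sᵢαᵢ = 100.2*0.01 + 42.3*0.04 + 42.3*0.02 = 3.540 sabins.
Required A₂ = 0.161·118.384/2.07 = 9.208 sabins.
Absorption to add: 9.208 − 3.540 = 5.668 sabins.
Net gain per m^2: Δα = 0.69 − 0.04 = 0.65.
Area = ΔA/Δα = 5.668/0.65 = 8.7 m^2.

8.7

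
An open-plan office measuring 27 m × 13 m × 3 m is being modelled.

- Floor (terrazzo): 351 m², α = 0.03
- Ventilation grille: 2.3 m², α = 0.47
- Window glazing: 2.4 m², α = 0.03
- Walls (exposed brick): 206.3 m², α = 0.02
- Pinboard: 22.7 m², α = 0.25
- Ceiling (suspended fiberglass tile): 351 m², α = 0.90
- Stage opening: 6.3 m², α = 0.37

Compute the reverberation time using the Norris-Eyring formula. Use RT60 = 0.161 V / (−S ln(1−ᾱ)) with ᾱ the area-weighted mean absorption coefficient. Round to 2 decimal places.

Total surface area S = 351 + 2.3 + 2.4 + 206.3 + 22.7 + 351 + 6.3 = 942.0 m².
Σ(Sᵢαᵢ) = 351·0.03 + 2.3·0.47 + 2.4·0.03 + 206.3·0.02 + 22.7·0.25 + 351·0.90 + 6.3·0.37 = 339.715.
Mean coefficient ᾱ = A/S = 0.3606.
Eyring denominator: −S ln(1−ᾱ) = 421.286.
V = 27 × 13 × 3 = 1053 m³.
RT60 = 0.161 × 1053 / 421.286 = 0.40 s.

0.40 sec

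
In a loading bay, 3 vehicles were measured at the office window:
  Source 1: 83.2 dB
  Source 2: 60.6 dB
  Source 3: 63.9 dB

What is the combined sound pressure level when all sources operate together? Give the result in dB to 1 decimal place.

83.3 dB

Sum in the linear (power) domain: Σ 10^(Lᵢ/10) = 10^(83.2/10) + 10^(60.6/10) + 10^(63.9/10) = 2.125e+08.
L_total = 10·log₁₀(2.125e+08) = 83.3 dB.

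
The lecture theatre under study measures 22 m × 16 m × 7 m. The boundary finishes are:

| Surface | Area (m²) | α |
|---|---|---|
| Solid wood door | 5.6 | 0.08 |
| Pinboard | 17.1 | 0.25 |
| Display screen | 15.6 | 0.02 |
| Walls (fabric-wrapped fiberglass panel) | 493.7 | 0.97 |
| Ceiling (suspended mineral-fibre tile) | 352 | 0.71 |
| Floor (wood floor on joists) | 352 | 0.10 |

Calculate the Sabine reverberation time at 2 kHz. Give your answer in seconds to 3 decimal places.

0.516 s

Summing Sᵢαᵢ: 0.448 + 4.275 + 0.312 + 478.889 + 249.920 + 35.200 → A = 769.044 sabins.
Room volume: 2464 m³.
T = 0.161 V/A = 0.161·2464/769.044 = 0.516 s.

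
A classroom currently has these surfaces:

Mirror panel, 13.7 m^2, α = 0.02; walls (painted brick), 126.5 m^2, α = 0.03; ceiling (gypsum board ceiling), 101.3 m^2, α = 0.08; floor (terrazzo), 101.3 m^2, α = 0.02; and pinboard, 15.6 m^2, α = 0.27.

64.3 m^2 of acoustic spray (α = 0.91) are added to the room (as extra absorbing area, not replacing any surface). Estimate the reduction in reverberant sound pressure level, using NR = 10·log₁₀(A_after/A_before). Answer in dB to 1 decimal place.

Summing Sᵢαᵢ: 0.274 + 3.795 + 8.104 + 2.026 + 4.212 → A_before = 18.411 sabins.
Added absorption = 64.3 × 0.91 = 58.513 sabins.
New total A_after = 76.924 sabins.
NR = 10·log₁₀(76.924/18.411) = 6.2 dB.

6.2 dB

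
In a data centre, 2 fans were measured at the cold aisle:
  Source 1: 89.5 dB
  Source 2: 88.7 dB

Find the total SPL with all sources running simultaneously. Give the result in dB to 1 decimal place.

92.1 dB

Σ 10^(Lᵢ/10) = 1.633e+09.
Combined level = 10 log₁₀(1.633e+09) = 92.1 dB.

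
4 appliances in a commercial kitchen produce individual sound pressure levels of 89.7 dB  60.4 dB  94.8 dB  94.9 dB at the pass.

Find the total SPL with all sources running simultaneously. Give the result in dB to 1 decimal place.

98.5 dB

Sum in the linear (power) domain: Σ 10^(Lᵢ/10) = 10^(89.7/10) + 10^(60.4/10) + 10^(94.8/10) + 10^(94.9/10) = 7.045e+09.
Back to dB: 10·log₁₀ Σ = 98.5 dB.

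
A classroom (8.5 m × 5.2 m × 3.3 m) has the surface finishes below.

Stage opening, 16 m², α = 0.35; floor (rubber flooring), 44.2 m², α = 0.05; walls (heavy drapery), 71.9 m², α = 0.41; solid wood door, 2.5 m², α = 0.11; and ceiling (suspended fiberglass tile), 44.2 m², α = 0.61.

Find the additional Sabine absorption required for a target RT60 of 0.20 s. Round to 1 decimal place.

52.9 sabins

Summing Sᵢαᵢ: 5.600 + 2.210 + 29.479 + 0.275 + 26.962 → A₁ = 64.526 sabins.
For T = 0.20 s, need A₂ = 0.161·V/T = 0.161·145.86/0.20 = 117.417 sabins.
ΔA = A₂ − A₁ = 117.417 − 64.526 = 52.9 sabins.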